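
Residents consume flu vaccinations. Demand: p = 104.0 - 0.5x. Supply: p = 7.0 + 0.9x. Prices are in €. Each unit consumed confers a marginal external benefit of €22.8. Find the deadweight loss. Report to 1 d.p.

Market equilibrium (private): 7.0 + 0.9x = 104.0 - 0.5x → x_m = 69.2857.
Social marginal benefit = demand + MEB = 126.8 - 0.5x.
Set SMB = MC: 126.8 - 0.5x = 7.0 + 0.9x → x* = 85.5714.
The loss is the area between SMB and MC from x* to x_m; with linear curves that's a triangle of height MEB(x_m).
DWL = ½ × 16.2857 × 22.8000 = 185.6570.

DWL = €185.7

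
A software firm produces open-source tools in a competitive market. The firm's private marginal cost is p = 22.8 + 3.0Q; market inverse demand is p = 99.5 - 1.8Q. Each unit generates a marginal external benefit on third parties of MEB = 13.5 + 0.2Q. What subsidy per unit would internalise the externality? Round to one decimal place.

Social marginal cost = private MC − MEB = 9.3 + 2.8Q.
Set SMC = demand: 9.3 + 2.8Q = 99.5 - 1.8Q → Q* = 19.6087.
The Pigouvian subsidy equals MEB at Q*: 13.5 + 0.2×19.6087 = 17.4217.

subsidy = 17.4 per unit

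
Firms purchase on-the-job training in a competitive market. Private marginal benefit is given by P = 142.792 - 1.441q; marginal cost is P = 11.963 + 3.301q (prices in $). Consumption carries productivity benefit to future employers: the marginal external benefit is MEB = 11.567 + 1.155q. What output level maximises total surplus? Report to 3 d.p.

q* = 39.698

Social marginal benefit = demand + MEB = 154.359 - 0.286q.
Set SMB = MC: 154.359 - 0.286q = 11.963 + 3.301q → q* = 39.6978.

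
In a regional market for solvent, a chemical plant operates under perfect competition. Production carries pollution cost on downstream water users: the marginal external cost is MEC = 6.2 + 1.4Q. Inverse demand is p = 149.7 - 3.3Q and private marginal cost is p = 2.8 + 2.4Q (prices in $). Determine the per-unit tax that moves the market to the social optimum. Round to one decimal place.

tax = $33.9 per unit

Social marginal cost = private MC + MEC = 9.0 + 3.8Q.
Set SMC = demand: 9.0 + 3.8Q = 149.7 - 3.3Q → Q* = 19.8169.
The Pigouvian tax equals MEC at Q*: 6.2 + 1.4×19.8169 = 33.9437.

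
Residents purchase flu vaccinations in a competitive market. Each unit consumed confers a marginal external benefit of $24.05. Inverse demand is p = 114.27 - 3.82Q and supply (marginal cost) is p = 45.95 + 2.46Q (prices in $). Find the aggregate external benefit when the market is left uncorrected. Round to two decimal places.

$261.64

Market equilibrium (private): 45.95 + 2.46Q = 114.27 - 3.82Q → Q_m = 10.8790.
Total external benefit = MEB × Q_m = 24.05 × 10.8790 = 261.6400.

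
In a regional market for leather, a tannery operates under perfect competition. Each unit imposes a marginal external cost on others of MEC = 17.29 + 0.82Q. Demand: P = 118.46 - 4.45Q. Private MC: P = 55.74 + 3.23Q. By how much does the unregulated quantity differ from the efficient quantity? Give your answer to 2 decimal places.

Market equilibrium (private): 55.74 + 3.23Q = 118.46 - 4.45Q → Q_m = 8.1667.
Social marginal cost = private MC + MEC = 73.03 + 4.05Q.
Set SMC = demand: 73.03 + 4.05Q = 118.46 - 4.45Q → Q* = 5.3447.
Gap = |8.1667 − 5.3447| = 2.8220.

2.82 units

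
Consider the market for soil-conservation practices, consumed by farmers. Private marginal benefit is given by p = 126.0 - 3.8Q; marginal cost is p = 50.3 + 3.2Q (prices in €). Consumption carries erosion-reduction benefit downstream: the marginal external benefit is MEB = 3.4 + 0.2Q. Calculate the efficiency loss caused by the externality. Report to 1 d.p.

DWL = €2.3

Market equilibrium (private): 50.3 + 3.2Q = 126.0 - 3.8Q → Q_m = 10.8143.
Social marginal benefit = demand + MEB = 129.4 - 3.6Q.
Set SMB = MC: 129.4 - 3.6Q = 50.3 + 3.2Q → Q* = 11.6324.
The welfare-loss triangle has base |Q_m − Q*| and height MEB(Q_m) (the vertical gap between SMB and MC is zero at Q* and MEB at Q_m).
DWL = ½ × 0.8181 × 5.5629 = 2.2755.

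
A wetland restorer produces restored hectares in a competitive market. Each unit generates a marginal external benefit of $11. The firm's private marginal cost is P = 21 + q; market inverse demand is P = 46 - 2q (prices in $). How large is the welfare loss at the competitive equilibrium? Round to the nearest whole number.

Market equilibrium (private): 21 + q = 46 - 2q → q_m = 8.3333.
Social marginal cost = private MC − MEB = 10 + q.
Set SMC = demand: 10 + q = 46 - 2q → q* = 12.0000.
The welfare-loss triangle has base |q_m − q*| and height MEB(q_m) (the vertical gap between SMC and demand is zero at q* and MEB at q_m).
DWL = ½ × 3.6667 × 11.0000 = 20.1669.

DWL = $20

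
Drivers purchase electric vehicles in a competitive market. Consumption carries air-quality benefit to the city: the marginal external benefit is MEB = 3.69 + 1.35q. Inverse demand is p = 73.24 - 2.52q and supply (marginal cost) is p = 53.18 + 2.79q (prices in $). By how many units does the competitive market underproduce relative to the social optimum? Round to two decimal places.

2.22 units

Market equilibrium (private): 53.18 + 2.79q = 73.24 - 2.52q → q_m = 3.7778.
Social marginal benefit = demand + MEB = 76.93 - 1.17q.
Set SMB = MC: 76.93 - 1.17q = 53.18 + 2.79q → q* = 5.9975.
Gap = |3.7778 − 5.9975| = 2.2197.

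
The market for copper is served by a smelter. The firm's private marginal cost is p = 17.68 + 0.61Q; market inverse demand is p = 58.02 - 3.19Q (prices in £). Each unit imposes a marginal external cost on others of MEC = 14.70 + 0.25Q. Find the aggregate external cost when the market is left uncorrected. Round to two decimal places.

Market equilibrium (private): 17.68 + 0.61Q = 58.02 - 3.19Q → Q_m = 10.6158.
Total external cost = ∫₀^{Q_m} (14.70 + 0.25Q) dQ = 14.70×10.6158 + ½×0.25×10.6158² = 170.1392.

£170.14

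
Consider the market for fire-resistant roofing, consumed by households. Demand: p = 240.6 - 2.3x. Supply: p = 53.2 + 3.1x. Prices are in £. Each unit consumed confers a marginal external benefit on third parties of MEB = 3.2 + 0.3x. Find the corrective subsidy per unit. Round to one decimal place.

subsidy = £14.4 per unit

Social marginal benefit = demand + MEB = 243.8 - 2.0x.
Set SMB = MC: 243.8 - 2.0x = 53.2 + 3.1x → x* = 37.3725.
The Pigouvian subsidy equals MEB at x*: 3.2 + 0.3×37.3725 = 14.4118.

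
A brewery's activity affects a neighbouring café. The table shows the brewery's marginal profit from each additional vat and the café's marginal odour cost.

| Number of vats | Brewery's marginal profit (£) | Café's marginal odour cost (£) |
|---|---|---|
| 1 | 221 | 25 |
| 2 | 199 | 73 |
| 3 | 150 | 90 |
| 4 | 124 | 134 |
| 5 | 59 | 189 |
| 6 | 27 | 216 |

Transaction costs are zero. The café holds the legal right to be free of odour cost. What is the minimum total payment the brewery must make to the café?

Efficient level: marginal profit ≥ marginal odour cost through level 3, so k* = 3.
With the café holding the right, the brewery must at least compensate total damage at k*: 25 + 73 + 90 = 188.

£188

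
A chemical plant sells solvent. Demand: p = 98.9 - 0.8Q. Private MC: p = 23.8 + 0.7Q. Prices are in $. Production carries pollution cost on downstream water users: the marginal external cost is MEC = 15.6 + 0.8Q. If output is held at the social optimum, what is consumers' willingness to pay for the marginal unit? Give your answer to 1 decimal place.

P = $78.2

Social marginal cost = private MC + MEC = 39.4 + 1.5Q.
Set SMC = demand: 39.4 + 1.5Q = 98.9 - 0.8Q → Q* = 25.8696.
Consumer price on the demand curve at Q*: 98.9 − 0.8×25.8696 = 78.2043.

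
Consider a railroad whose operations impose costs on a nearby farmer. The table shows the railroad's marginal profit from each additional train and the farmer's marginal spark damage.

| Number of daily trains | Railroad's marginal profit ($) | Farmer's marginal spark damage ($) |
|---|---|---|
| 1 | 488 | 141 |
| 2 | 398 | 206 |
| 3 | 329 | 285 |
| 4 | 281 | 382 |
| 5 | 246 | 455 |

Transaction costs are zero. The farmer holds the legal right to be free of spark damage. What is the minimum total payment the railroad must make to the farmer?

Efficient level: marginal profit ≥ marginal spark damage through level 3, so k* = 3.
With the farmer holding the right, the railroad must at least compensate total damage at k*: 141 + 206 + 285 = 632.

$632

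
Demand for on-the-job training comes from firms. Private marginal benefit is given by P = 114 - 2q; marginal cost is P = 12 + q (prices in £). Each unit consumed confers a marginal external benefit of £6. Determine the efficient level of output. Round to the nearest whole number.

q* = 36

Social marginal benefit = demand + MEB = 120 - 2q.
Set SMB = MC: 120 - 2q = 12 + q → q* = 36.0000.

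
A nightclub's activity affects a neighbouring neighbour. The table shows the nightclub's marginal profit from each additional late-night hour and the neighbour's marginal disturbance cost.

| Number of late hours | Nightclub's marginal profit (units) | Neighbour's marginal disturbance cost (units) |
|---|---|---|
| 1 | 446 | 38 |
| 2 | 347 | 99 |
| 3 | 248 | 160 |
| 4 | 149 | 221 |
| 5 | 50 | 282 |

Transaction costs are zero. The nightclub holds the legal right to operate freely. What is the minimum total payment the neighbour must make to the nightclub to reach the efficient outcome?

Left alone the nightclub would choose level 5 (marginal profit stays positive).
Efficient level: k* = 3 (marginal profit ≥ marginal disturbance cost through 3).
The neighbour must at least cover the nightclub's forgone profit from cutting 5→3: 149 + 50 = 199.

199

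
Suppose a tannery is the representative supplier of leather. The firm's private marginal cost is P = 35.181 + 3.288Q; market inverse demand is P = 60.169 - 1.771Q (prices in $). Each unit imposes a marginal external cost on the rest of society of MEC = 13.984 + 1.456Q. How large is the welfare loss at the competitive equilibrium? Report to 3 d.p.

Market equilibrium (private): 35.181 + 3.288Q = 60.169 - 1.771Q → Q_m = 4.9393.
Social marginal cost = private MC + MEC = 49.165 + 4.744Q.
Set SMC = demand: 49.165 + 4.744Q = 60.169 - 1.771Q → Q* = 1.6890.
Height of the DWL triangle at Q_m is SMC(Q_m) − demand(Q_m) = MEC(Q_m) = 21.1756.
DWL = ½ × 3.2503 × 21.1756 = 34.4135.

DWL = $34.414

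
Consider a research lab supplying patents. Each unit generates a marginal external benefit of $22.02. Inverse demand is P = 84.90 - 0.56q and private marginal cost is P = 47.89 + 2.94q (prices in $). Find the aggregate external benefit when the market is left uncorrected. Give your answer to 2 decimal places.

$232.85

Market equilibrium (private): 47.89 + 2.94q = 84.90 - 0.56q → q_m = 10.5743.
Total external benefit = MEB × q_m = 22.02 × 10.5743 = 232.8461.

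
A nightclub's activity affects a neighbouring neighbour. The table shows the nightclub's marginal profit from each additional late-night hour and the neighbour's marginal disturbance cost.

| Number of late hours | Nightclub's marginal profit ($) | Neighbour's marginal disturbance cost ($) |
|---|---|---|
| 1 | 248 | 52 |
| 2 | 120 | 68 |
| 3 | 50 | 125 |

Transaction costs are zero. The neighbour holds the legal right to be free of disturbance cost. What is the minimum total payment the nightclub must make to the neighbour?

Efficient level: marginal profit ≥ marginal disturbance cost through level 2, so k* = 2.
With the neighbour holding the right, the nightclub must at least compensate total damage at k*: 52 + 68 = 120.

$120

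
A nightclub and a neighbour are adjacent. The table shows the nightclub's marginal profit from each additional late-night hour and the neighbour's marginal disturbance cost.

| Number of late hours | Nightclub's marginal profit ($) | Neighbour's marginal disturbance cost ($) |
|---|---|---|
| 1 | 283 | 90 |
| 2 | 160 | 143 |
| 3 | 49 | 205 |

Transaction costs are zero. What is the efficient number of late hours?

Bargaining reaches the level where marginal profit last exceeds marginal disturbance cost.
That holds through level 2 (160 ≥ 143) but not at 3 (49 < 205).

2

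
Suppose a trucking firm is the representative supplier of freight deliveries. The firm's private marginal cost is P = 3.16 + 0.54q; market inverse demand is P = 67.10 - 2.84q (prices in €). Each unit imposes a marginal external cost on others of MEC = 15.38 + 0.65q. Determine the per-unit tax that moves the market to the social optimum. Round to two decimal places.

tax = €23.21 per unit

Social marginal cost = private MC + MEC = 18.54 + 1.19q.
Set SMC = demand: 18.54 + 1.19q = 67.10 - 2.84q → q* = 12.0496.
The Pigouvian tax equals MEC at q*: 15.38 + 0.65×12.0496 = 23.2122.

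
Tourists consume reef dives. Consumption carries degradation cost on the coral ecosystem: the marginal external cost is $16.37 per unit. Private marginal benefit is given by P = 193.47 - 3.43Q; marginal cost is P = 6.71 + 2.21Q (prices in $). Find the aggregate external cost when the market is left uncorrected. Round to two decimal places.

Market equilibrium (private): 6.71 + 2.21Q = 193.47 - 3.43Q → Q_m = 33.1135.
Total external cost = MEC × Q_m = 16.37 × 33.1135 = 542.0680.

$542.07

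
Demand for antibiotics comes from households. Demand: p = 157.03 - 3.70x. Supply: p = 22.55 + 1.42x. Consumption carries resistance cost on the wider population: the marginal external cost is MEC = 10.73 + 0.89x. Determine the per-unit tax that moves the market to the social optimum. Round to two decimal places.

tax = 29.06 per unit

Social marginal benefit = demand − MEC = 146.30 - 4.59x.
Set SMB = MC: 146.30 - 4.59x = 22.55 + 1.42x → x* = 20.5907.
The Pigouvian tax equals MEC at x*: 10.73 + 0.89×20.5907 = 29.0557.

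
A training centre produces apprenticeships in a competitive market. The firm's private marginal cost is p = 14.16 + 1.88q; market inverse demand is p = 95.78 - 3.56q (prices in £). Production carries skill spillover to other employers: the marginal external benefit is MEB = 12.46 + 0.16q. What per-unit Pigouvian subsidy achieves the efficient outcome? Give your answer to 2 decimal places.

subsidy = £15.31 per unit

Social marginal cost = private MC − MEB = 1.70 + 1.72q.
Set SMC = demand: 1.70 + 1.72q = 95.78 - 3.56q → q* = 17.8182.
The Pigouvian subsidy equals MEB at q*: 12.46 + 0.16×17.8182 = 15.3109.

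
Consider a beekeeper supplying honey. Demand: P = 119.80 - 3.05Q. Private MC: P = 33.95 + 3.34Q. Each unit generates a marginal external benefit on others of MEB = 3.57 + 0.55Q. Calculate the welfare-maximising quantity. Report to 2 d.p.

Social marginal cost = private MC − MEB = 30.38 + 2.79Q.
Set SMC = demand: 30.38 + 2.79Q = 119.80 - 3.05Q → Q* = 15.3116.

Q* = 15.31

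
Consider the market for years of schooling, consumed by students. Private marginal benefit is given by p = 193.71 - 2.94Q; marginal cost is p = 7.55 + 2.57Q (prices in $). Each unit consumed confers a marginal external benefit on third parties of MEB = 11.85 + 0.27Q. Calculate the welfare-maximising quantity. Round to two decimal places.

Social marginal benefit = demand + MEB = 205.56 - 2.67Q.
Set SMB = MC: 205.56 - 2.67Q = 7.55 + 2.57Q → Q* = 37.7882.

Q* = 37.79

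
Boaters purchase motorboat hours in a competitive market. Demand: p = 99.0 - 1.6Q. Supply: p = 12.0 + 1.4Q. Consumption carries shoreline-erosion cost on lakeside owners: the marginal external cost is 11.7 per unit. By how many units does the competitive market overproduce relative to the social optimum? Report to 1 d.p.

3.9 units

Market equilibrium (private): 12.0 + 1.4Q = 99.0 - 1.6Q → Q_m = 29.0000.
Social marginal benefit = demand − MEC = 87.3 - 1.6Q.
Set SMB = MC: 87.3 - 1.6Q = 12.0 + 1.4Q → Q* = 25.1000.
Gap = |29.0000 − 25.1000| = 3.9000.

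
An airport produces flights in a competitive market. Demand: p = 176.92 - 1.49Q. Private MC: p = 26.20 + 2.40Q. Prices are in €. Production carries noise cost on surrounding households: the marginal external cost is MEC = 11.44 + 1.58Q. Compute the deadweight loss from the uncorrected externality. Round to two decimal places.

DWL = €482.56

Market equilibrium (private): 26.20 + 2.40Q = 176.92 - 1.49Q → Q_m = 38.7455.
Social marginal cost = private MC + MEC = 37.64 + 3.98Q.
Set SMC = demand: 37.64 + 3.98Q = 176.92 - 1.49Q → Q* = 25.4625.
Height of the DWL triangle at Q_m is SMC(Q_m) − demand(Q_m) = MEC(Q_m) = 72.6579.
DWL = ½ × 13.2830 × 72.6579 = 482.5574.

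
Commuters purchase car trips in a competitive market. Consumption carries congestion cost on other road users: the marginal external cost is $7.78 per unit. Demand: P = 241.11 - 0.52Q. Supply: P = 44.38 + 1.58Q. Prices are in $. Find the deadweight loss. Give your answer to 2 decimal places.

Market equilibrium (private): 44.38 + 1.58Q = 241.11 - 0.52Q → Q_m = 93.6810.
Social marginal benefit = demand − MEC = 233.33 - 0.52Q.
Set SMB = MC: 233.33 - 0.52Q = 44.38 + 1.58Q → Q* = 89.9762.
Height of the DWL triangle at Q_m is MC(Q_m) − SMB(Q_m) = MEC(Q_m) = 7.7800.
DWL = ½ × 3.7048 × 7.7800 = 14.4117.

DWL = $14.41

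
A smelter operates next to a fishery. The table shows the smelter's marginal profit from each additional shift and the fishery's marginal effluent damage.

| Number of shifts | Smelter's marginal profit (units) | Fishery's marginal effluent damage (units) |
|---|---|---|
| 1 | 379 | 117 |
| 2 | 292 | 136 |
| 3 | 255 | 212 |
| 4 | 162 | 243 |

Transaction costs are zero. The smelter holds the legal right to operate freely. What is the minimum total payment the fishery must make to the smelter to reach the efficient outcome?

Left alone the smelter would choose level 4 (marginal profit stays positive).
Efficient level: k* = 3 (marginal profit ≥ marginal effluent damage through 3).
The fishery must at least cover the smelter's forgone profit from cutting 4→3: 162 = 162.

162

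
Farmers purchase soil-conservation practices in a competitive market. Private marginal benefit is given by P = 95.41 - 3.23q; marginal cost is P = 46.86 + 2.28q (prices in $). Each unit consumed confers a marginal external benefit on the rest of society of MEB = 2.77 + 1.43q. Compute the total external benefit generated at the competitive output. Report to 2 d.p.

Market equilibrium (private): 46.86 + 2.28q = 95.41 - 3.23q → q_m = 8.8113.
Total external benefit = ∫₀^{q_m} (2.77 + 1.43q) dq = 2.77×8.8113 + ½×1.43×8.8113² = 79.9192.

$79.92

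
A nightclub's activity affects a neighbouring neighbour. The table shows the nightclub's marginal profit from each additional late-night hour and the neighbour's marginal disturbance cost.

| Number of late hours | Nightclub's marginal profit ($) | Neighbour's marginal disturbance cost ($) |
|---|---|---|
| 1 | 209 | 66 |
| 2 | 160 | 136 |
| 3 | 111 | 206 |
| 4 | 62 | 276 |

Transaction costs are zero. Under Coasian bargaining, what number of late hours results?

2

Bargaining reaches the level where marginal profit last exceeds marginal disturbance cost.
That holds through level 2 (160 ≥ 136) but not at 3 (111 < 206).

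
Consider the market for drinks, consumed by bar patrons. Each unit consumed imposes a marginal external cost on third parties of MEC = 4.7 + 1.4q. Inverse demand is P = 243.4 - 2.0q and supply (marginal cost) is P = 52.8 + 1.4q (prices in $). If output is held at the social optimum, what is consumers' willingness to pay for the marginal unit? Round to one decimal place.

Social marginal benefit = demand − MEC = 238.7 - 3.4q.
Set SMB = MC: 238.7 - 3.4q = 52.8 + 1.4q → q* = 38.7292.
Consumer price on the demand curve at q*: 243.4 − 2.0×38.7292 = 165.9416.

P = $165.9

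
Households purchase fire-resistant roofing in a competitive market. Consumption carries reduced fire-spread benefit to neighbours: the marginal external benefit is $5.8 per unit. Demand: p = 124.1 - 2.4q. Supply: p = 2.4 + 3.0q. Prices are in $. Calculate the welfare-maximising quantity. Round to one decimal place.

q* = 23.6

Social marginal benefit = demand + MEB = 129.9 - 2.4q.
Set SMB = MC: 129.9 - 2.4q = 2.4 + 3.0q → q* = 23.6111.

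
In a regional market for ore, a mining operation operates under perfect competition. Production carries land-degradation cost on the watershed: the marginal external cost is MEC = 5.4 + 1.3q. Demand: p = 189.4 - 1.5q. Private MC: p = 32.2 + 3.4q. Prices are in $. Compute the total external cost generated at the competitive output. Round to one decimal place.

$842.2

Market equilibrium (private): 32.2 + 3.4q = 189.4 - 1.5q → q_m = 32.0816.
Total external cost = ∫₀^{q_m} (5.4 + 1.3q) dq = 5.4×32.0816 + ½×1.3×32.0816² = 842.2395.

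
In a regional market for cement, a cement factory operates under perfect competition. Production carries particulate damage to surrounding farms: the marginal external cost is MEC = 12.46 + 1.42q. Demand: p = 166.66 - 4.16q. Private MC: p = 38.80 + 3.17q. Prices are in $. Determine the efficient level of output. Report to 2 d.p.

Social marginal cost = private MC + MEC = 51.26 + 4.59q.
Set SMC = demand: 51.26 + 4.59q = 166.66 - 4.16q → q* = 13.1886.

q* = 13.19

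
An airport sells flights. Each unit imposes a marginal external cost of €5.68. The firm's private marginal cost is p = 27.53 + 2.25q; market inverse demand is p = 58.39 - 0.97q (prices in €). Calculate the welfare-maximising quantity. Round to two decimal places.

Social marginal cost = private MC + MEC = 33.21 + 2.25q.
Set SMC = demand: 33.21 + 2.25q = 58.39 - 0.97q → q* = 7.8199.

q* = 7.82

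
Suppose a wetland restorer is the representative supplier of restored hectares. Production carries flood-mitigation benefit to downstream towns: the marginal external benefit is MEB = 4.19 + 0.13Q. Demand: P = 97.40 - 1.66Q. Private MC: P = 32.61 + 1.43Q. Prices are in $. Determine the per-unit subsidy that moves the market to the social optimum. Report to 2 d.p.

subsidy = $7.22 per unit

Social marginal cost = private MC − MEB = 28.42 + 1.30Q.
Set SMC = demand: 28.42 + 1.30Q = 97.40 - 1.66Q → Q* = 23.3041.
The Pigouvian subsidy equals MEB at Q*: 4.19 + 0.13×23.3041 = 7.2195.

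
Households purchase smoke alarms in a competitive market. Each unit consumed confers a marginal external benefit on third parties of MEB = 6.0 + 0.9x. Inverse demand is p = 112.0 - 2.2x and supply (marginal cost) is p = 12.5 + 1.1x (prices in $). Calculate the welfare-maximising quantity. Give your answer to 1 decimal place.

x* = 44.0

Social marginal benefit = demand + MEB = 118.0 - 1.3x.
Set SMB = MC: 118.0 - 1.3x = 12.5 + 1.1x → x* = 43.9583.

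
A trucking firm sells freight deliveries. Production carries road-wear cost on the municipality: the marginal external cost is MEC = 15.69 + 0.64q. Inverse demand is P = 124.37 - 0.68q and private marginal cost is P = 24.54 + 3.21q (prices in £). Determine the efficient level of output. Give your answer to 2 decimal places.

q* = 18.57

Social marginal cost = private MC + MEC = 40.23 + 3.85q.
Set SMC = demand: 40.23 + 3.85q = 124.37 - 0.68q → q* = 18.5740.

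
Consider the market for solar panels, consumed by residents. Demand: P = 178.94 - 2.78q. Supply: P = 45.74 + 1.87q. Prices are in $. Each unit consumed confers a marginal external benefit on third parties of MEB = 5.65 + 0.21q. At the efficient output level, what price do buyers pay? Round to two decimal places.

P = $92.00

Social marginal benefit = demand + MEB = 184.59 - 2.57q.
Set SMB = MC: 184.59 - 2.57q = 45.74 + 1.87q → q* = 31.2725.
Consumer price on the demand curve at q*: 178.94 − 2.78×31.2725 = 92.0025.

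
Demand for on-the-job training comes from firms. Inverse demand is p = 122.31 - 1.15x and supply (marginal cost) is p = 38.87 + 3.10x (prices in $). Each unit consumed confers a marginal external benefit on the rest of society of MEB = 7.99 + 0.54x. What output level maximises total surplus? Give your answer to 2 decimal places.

Social marginal benefit = demand + MEB = 130.30 - 0.61x.
Set SMB = MC: 130.30 - 0.61x = 38.87 + 3.10x → x* = 24.6442.

x* = 24.64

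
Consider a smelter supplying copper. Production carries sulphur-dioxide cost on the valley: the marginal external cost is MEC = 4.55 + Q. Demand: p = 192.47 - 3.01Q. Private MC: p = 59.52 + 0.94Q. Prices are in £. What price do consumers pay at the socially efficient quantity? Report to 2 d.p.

P = £114.39

Social marginal cost = private MC + MEC = 64.07 + 1.94Q.
Set SMC = demand: 64.07 + 1.94Q = 192.47 - 3.01Q → Q* = 25.9394.
Consumer price on the demand curve at Q*: 192.47 − 3.01×25.9394 = 114.3924.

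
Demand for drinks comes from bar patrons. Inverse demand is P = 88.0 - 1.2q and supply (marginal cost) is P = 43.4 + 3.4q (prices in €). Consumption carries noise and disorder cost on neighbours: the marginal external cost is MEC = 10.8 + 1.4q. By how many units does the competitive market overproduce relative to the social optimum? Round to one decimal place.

4.1 units

Market equilibrium (private): 43.4 + 3.4q = 88.0 - 1.2q → q_m = 9.6957.
Social marginal benefit = demand − MEC = 77.2 - 2.6q.
Set SMB = MC: 77.2 - 2.6q = 43.4 + 3.4q → q* = 5.6333.
Gap = |9.6957 − 5.6333| = 4.0624.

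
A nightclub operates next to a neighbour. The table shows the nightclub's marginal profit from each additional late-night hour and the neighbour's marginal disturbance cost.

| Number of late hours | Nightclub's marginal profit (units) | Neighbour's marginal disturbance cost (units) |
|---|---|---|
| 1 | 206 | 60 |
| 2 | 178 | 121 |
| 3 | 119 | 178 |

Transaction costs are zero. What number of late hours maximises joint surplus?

2

Bargaining reaches the level where marginal profit last exceeds marginal disturbance cost.
That holds through level 2 (178 ≥ 121) but not at 3 (119 < 178).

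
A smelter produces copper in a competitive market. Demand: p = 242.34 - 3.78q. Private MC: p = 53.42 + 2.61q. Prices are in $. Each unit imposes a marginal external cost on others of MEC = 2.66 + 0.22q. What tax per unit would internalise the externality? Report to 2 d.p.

tax = $8.86 per unit

Social marginal cost = private MC + MEC = 56.08 + 2.83q.
Set SMC = demand: 56.08 + 2.83q = 242.34 - 3.78q → q* = 28.1785.
The Pigouvian tax equals MEC at q*: 2.66 + 0.22×28.1785 = 8.8593.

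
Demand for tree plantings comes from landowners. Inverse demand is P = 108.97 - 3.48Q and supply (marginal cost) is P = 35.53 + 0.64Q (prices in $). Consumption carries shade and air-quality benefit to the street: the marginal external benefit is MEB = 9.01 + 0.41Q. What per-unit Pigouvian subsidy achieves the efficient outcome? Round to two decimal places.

subsidy = $18.12 per unit

Social marginal benefit = demand + MEB = 117.98 - 3.07Q.
Set SMB = MC: 117.98 - 3.07Q = 35.53 + 0.64Q → Q* = 22.2237.
The Pigouvian subsidy equals MEB at Q*: 9.01 + 0.41×22.2237 = 18.1217.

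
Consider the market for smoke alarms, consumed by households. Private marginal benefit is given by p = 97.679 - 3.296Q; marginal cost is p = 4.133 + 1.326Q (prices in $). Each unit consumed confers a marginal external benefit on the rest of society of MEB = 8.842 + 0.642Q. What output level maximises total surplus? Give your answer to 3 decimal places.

Q* = 25.726

Social marginal benefit = demand + MEB = 106.521 - 2.654Q.
Set SMB = MC: 106.521 - 2.654Q = 4.133 + 1.326Q → Q* = 25.7256.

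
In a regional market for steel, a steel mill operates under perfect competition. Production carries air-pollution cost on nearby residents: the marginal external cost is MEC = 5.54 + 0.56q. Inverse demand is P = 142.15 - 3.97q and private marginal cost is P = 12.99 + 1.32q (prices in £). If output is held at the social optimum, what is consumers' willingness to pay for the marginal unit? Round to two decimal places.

P = £58.26

Social marginal cost = private MC + MEC = 18.53 + 1.88q.
Set SMC = demand: 18.53 + 1.88q = 142.15 - 3.97q → q* = 21.1316.
Consumer price on the demand curve at q*: 142.15 − 3.97×21.1316 = 58.2575.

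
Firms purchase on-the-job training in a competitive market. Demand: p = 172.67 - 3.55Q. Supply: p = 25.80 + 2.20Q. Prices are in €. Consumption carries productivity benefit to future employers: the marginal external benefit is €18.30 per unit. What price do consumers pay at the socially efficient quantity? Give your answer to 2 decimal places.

Social marginal benefit = demand + MEB = 190.97 - 3.55Q.
Set SMB = MC: 190.97 - 3.55Q = 25.80 + 2.20Q → Q* = 28.7252.
Consumer price on the demand curve at Q*: 172.67 − 3.55×28.7252 = 70.6955.

P = €70.70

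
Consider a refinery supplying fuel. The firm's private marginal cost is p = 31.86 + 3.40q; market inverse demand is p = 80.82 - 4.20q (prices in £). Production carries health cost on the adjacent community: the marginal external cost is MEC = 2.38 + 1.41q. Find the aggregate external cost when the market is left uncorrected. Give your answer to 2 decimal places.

£44.59

Market equilibrium (private): 31.86 + 3.40q = 80.82 - 4.20q → q_m = 6.4421.
Total external cost = ∫₀^{q_m} (2.38 + 1.41q) dq = 2.38×6.4421 + ½×1.41×6.4421² = 44.5902.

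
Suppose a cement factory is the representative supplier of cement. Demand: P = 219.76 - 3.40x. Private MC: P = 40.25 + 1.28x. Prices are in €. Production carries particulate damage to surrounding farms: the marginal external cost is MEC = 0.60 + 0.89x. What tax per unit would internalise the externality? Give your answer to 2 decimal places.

Social marginal cost = private MC + MEC = 40.85 + 2.17x.
Set SMC = demand: 40.85 + 2.17x = 219.76 - 3.40x → x* = 32.1203.
The Pigouvian tax equals MEC at x*: 0.60 + 0.89×32.1203 = 29.1871.

tax = €29.19 per unit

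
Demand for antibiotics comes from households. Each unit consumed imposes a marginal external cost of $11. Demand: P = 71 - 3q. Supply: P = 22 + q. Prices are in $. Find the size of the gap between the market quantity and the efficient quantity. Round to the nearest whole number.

Market equilibrium (private): 22 + q = 71 - 3q → q_m = 12.2500.
Social marginal benefit = demand − MEC = 60 - 3q.
Set SMB = MC: 60 - 3q = 22 + q → q* = 9.5000.
Gap = |12.2500 − 9.5000| = 2.7500.

3 units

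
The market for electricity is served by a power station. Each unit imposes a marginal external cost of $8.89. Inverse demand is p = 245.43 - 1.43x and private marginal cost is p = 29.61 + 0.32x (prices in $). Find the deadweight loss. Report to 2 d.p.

Market equilibrium (private): 29.61 + 0.32x = 245.43 - 1.43x → x_m = 123.3257.
Social marginal cost = private MC + MEC = 38.50 + 0.32x.
Set SMC = demand: 38.50 + 0.32x = 245.43 - 1.43x → x* = 118.2457.
Between x* and x_m the wedge SMC − demand runs linearly from 0 to MEC(x_m), so the loss is a triangle.
DWL = ½ × 5.0800 × 8.8900 = 22.5806.

DWL = $22.58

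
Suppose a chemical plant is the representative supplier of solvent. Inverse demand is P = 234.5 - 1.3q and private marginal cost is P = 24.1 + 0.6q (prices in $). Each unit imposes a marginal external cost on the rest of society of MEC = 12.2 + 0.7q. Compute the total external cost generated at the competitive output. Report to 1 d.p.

$5642.9

Market equilibrium (private): 24.1 + 0.6q = 234.5 - 1.3q → q_m = 110.7368.
Total external cost = ∫₀^{q_m} (12.2 + 0.7q) dq = 12.2×110.7368 + ½×0.7×110.7368² = 5642.9126.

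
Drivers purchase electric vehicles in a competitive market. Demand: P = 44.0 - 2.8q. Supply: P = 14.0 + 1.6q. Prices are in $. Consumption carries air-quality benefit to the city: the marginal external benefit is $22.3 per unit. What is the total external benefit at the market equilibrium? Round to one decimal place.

$152.0

Market equilibrium (private): 14.0 + 1.6q = 44.0 - 2.8q → q_m = 6.8182.
Total external benefit = MEB × q_m = 22.3 × 6.8182 = 152.0459.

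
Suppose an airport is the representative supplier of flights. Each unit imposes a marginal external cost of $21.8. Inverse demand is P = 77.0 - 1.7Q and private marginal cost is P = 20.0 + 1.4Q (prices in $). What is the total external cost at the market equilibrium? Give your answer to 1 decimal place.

Market equilibrium (private): 20.0 + 1.4Q = 77.0 - 1.7Q → Q_m = 18.3871.
Total external cost = MEC × Q_m = 21.8 × 18.3871 = 400.8388.

$400.8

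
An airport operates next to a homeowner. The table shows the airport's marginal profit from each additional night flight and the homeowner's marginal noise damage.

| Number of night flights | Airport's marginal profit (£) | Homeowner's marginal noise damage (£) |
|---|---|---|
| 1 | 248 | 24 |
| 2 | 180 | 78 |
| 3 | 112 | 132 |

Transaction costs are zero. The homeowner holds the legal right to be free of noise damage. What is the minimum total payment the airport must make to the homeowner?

Efficient level: marginal profit ≥ marginal noise damage through level 2, so k* = 2.
With the homeowner holding the right, the airport must at least compensate total damage at k*: 24 + 78 = 102.

£102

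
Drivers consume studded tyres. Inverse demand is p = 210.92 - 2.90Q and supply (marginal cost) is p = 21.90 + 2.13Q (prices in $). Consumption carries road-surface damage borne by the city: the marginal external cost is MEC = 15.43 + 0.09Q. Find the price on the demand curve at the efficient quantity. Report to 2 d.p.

P = $112.60

Social marginal benefit = demand − MEC = 195.49 - 2.99Q.
Set SMB = MC: 195.49 - 2.99Q = 21.90 + 2.13Q → Q* = 33.9043.
Consumer price on the demand curve at Q*: 210.92 − 2.90×33.9043 = 112.5975.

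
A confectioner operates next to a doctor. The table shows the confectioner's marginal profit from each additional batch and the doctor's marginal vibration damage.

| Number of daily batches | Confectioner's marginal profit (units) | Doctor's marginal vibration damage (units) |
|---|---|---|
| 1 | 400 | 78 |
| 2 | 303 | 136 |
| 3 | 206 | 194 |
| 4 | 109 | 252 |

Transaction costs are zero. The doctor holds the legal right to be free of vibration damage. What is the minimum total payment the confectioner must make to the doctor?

Efficient level: marginal profit ≥ marginal vibration damage through level 3, so k* = 3.
With the doctor holding the right, the confectioner must at least compensate total damage at k*: 78 + 136 + 194 = 408.

408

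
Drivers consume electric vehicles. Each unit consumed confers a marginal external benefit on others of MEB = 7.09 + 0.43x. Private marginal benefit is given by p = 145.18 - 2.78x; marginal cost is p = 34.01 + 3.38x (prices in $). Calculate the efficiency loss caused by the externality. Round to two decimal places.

Market equilibrium (private): 34.01 + 3.38x = 145.18 - 2.78x → x_m = 18.0471.
Social marginal benefit = demand + MEB = 152.27 - 2.35x.
Set SMB = MC: 152.27 - 2.35x = 34.01 + 3.38x → x* = 20.6387.
Between x* and x_m the wedge SMB − MC runs linearly from 0 to MEB(x_m), so the loss is a triangle.
DWL = ½ × 2.5916 × 14.8502 = 19.2429.

DWL = $19.24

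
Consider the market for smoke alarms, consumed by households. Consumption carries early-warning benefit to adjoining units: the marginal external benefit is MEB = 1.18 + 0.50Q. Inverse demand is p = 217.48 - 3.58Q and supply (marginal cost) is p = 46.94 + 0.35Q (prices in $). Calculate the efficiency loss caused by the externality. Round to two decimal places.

DWL = $76.29

Market equilibrium (private): 46.94 + 0.35Q = 217.48 - 3.58Q → Q_m = 43.3944.
Social marginal benefit = demand + MEB = 218.66 - 3.08Q.
Set SMB = MC: 218.66 - 3.08Q = 46.94 + 0.35Q → Q* = 50.0641.
Height of the DWL triangle at Q_m is SMB(Q_m) − MC(Q_m) = MEB(Q_m) = 22.8772.
DWL = ½ × 6.6697 × 22.8772 = 76.2920.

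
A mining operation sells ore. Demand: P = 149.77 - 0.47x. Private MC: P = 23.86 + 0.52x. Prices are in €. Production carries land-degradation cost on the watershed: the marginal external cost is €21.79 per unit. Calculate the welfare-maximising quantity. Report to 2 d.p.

Social marginal cost = private MC + MEC = 45.65 + 0.52x.
Set SMC = demand: 45.65 + 0.52x = 149.77 - 0.47x → x* = 105.1717.

x* = 105.17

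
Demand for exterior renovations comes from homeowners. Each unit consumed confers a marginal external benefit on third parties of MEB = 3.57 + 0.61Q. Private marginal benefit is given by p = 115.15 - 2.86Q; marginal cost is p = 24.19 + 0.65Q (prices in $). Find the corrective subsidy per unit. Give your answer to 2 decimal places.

subsidy = $23.45 per unit

Social marginal benefit = demand + MEB = 118.72 - 2.25Q.
Set SMB = MC: 118.72 - 2.25Q = 24.19 + 0.65Q → Q* = 32.5966.
The Pigouvian subsidy equals MEB at Q*: 3.57 + 0.61×32.5966 = 23.4539.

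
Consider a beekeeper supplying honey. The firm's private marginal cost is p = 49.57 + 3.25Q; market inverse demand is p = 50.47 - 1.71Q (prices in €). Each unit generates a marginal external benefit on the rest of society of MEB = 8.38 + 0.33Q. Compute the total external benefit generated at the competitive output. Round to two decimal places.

€1.53

Market equilibrium (private): 49.57 + 3.25Q = 50.47 - 1.71Q → Q_m = 0.1815.
Total external benefit = ∫₀^{Q_m} (8.38 + 0.33Q) dQ = 8.38×0.1815 + ½×0.33×0.1815² = 1.5264.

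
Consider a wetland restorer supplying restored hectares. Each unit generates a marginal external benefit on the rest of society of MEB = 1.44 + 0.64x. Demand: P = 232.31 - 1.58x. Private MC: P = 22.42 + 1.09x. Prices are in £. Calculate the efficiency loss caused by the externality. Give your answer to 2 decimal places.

DWL = £659.64

Market equilibrium (private): 22.42 + 1.09x = 232.31 - 1.58x → x_m = 78.6105.
Social marginal cost = private MC − MEB = 20.98 + 0.45x.
Set SMC = demand: 20.98 + 0.45x = 232.31 - 1.58x → x* = 104.1034.
The welfare-loss triangle has base |x_m − x*| and height MEB(x_m) (the vertical gap between SMC and demand is zero at x* and MEB at x_m).
DWL = ½ × 25.4929 × 51.7507 = 659.6377.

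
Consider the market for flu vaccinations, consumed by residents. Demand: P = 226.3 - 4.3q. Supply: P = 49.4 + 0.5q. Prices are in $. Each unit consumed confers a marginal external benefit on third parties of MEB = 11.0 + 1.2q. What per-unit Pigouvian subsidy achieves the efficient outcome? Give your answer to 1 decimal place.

subsidy = $73.6 per unit

Social marginal benefit = demand + MEB = 237.3 - 3.1q.
Set SMB = MC: 237.3 - 3.1q = 49.4 + 0.5q → q* = 52.1944.
The Pigouvian subsidy equals MEB at q*: 11.0 + 1.2×52.1944 = 73.6333.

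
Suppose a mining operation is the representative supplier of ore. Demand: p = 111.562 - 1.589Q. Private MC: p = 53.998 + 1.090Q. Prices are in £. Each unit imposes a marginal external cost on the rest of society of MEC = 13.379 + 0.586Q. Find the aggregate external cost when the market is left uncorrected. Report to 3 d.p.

£422.753

Market equilibrium (private): 53.998 + 1.090Q = 111.562 - 1.589Q → Q_m = 21.4871.
Total external cost = ∫₀^{Q_m} (13.379 + 0.586Q) dQ = 13.379×21.4871 + ½×0.586×21.4871² = 422.7527.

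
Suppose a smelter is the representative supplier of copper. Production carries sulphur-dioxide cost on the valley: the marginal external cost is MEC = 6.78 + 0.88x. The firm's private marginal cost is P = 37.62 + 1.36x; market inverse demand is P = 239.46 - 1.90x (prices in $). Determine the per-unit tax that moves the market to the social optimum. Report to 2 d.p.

tax = $48.24 per unit

Social marginal cost = private MC + MEC = 44.40 + 2.24x.
Set SMC = demand: 44.40 + 2.24x = 239.46 - 1.90x → x* = 47.1159.
The Pigouvian tax equals MEC at x*: 6.78 + 0.88×47.1159 = 48.2420.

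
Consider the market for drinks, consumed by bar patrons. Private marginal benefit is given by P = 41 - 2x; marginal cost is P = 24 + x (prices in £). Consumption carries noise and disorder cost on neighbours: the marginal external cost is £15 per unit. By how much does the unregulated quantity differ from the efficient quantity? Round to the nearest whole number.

Market equilibrium (private): 24 + x = 41 - 2x → x_m = 5.6667.
Social marginal benefit = demand − MEC = 26 - 2x.
Set SMB = MC: 26 - 2x = 24 + x → x* = 0.6667.
Gap = |5.6667 − 0.6667| = 5.0000.

5 units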